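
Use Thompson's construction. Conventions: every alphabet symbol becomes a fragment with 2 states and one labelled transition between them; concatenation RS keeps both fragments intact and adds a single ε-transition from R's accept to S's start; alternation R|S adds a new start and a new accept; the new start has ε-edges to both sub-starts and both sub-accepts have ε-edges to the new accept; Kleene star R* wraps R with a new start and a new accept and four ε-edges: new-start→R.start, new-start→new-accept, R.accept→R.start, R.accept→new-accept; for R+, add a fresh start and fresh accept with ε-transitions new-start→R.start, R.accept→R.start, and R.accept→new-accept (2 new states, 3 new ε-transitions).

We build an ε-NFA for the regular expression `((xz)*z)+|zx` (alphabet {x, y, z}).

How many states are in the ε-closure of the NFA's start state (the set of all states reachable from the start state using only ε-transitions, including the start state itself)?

7

Compute the ε-closure size of each fragment's start state recursively; a symbol fragment's start has no outgoing ε-edge, so its closure is just itself (size 1).
  xz : C equals the left operand's closure size = 1 (its accept is not ε-reachable, so the closure stops there)
  (xz)* : the star's fresh start ε-reaches both the body's start and the fresh accept: C = 2 + 1 = 3
  (xz)*z : the left operand accepts ε, so the closure extends into the next operand (via the concat ε-link); C = 3 + 1 = 4
  ((xz)*z)+ : C = 1 + 4 = 5 (the body doesn't accept ε, so the new accept is not reached)
  zx : C equals the left operand's closure size = 1 (its accept is not ε-reachable, so the closure stops there)
  ((xz)*z)+|zx : C = 1 + 5 + 1 = 7 (the new accept is not ε-reachable since no branch accepts ε)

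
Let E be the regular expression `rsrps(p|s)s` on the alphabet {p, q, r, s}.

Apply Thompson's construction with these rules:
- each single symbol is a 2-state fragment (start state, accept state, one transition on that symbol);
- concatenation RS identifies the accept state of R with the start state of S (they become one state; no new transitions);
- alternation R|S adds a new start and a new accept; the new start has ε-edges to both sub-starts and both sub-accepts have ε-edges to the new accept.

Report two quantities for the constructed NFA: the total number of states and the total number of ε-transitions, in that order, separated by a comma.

Recursing over subexpressions:
Each of the 8 symbol leaves contributes 2 states and 0 ε-transitions.
  p|s : 6 states, 4 ε-transitions
  rsrps(p|s)s : 12 states, 4 ε-transitions

12, 4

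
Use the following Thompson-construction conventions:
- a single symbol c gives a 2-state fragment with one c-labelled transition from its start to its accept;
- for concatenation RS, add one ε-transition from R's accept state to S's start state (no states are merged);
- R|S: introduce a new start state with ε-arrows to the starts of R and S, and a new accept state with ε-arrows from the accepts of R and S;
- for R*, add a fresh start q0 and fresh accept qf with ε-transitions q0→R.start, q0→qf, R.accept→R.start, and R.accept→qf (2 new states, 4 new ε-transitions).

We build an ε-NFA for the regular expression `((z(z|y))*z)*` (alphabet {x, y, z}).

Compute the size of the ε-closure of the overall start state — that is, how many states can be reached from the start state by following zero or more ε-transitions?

Work bottom-up. For each fragment F, track |ε-closure(F.start)| and whether F's accept lies in that closure (i.e. whether F accepts ε). A single-symbol fragment has closure size 1 and does not accept ε.
  z|y — |ε-closure| = 1 + 1 + 1 = 3 (the new accept is not ε-reachable since no branch accepts ε)
  z(z|y) — |ε-closure| equals the left operand's closure size = 1 (its accept is not ε-reachable, so the closure stops there)
  (z(z|y))* — new start has ε-edges to the inner start and to the new accept, so |ε-closure| = 2 + 1 = 3
  (z(z|y))*z — |ε-closure| = 3 + 1 = 4 (closure spills across the concat boundary because the left factor accepts ε)
  ((z(z|y))*z)* — |ε-closure| = 1 (new start) + 4 (body) + 1 (new accept) = 6

6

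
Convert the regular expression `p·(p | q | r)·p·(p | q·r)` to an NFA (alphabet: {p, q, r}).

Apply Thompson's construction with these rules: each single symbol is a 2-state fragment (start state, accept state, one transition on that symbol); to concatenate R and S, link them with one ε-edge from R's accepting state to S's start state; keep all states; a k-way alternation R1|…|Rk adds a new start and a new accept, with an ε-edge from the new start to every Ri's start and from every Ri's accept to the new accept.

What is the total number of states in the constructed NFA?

By structural recursion:
Each of the 8 symbol leaves contributes a 2-state fragment.
  p | q | r = 8 states
  q·r = 4 states
  p | q·r = 8 states
  p·(p | q | r)·p·(p | q·r) = 20 states

20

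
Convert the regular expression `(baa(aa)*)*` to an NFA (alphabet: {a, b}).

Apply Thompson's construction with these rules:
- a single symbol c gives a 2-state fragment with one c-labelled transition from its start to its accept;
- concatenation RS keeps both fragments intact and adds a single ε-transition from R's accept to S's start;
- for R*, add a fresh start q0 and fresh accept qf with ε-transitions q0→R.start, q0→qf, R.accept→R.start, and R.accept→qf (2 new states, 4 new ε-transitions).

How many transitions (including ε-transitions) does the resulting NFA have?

By structural recursion:
Each of the 5 symbol leaves contributes 1 transition (1 symbol, 0 ε).
  aa — 3 transitions (2 symbol, 1 ε)
  (aa)* — 7 transitions (2 symbol, 5 ε)
  baa(aa)* — 13 transitions (5 symbol, 8 ε)
  (baa(aa)*)* — 17 transitions (5 symbol, 12 ε)

17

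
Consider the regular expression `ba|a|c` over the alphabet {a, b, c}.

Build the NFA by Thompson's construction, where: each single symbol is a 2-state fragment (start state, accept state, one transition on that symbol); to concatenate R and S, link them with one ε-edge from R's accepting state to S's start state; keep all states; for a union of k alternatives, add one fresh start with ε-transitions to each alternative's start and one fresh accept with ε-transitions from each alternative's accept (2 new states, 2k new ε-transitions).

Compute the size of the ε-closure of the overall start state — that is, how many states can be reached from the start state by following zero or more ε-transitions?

4

Compute the ε-closure size of each fragment's start state recursively; a symbol fragment's start has no outgoing ε-edge, so its closure is just itself (size 1).
  ba → same as the first factor's closure: |ε-closure| = 1
  ba|a|c → |ε-closure| = 1 + 1 + 1 + 1 = 4 (the new accept is not ε-reachable since no branch accepts ε)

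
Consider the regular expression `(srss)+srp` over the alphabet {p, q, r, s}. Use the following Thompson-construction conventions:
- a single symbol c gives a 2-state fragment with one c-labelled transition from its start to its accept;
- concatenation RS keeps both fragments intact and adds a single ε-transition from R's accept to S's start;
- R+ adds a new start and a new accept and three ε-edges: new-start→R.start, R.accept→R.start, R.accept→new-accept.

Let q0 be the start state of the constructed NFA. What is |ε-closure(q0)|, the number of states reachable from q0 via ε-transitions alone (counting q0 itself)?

2

Let C(F) = |ε-closure(F.start)| within fragment F, and note whether F accepts ε. Symbol fragments have C = 1 and do not accept ε. Then:
  srss — |closure| equals the left operand's closure size = 1 (its accept is not ε-reachable, so the closure stops there)
  (srss)+ — new start ε-reaches only the body's start; the new accept needs a symbol first: |closure| = 1 + 1 = 2
  (srss)+srp — same as the first factor's closure: |closure| = 2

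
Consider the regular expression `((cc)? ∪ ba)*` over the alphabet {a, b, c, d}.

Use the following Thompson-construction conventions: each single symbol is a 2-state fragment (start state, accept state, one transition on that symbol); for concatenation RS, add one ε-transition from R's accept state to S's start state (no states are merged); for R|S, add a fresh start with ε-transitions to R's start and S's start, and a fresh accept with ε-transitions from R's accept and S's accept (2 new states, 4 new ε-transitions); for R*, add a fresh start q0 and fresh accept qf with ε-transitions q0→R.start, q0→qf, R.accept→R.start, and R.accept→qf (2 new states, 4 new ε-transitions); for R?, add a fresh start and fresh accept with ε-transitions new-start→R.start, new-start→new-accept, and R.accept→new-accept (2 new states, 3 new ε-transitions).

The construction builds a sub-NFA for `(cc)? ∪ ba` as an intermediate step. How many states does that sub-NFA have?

12

Fragment for `(cc)? ∪ ba`:
Each of the 4 symbol leaves contributes a 2-state fragment.
  cc = 4 states
  (cc)? = 6 states
  ba = 4 states
  (cc)? ∪ ba = 12 states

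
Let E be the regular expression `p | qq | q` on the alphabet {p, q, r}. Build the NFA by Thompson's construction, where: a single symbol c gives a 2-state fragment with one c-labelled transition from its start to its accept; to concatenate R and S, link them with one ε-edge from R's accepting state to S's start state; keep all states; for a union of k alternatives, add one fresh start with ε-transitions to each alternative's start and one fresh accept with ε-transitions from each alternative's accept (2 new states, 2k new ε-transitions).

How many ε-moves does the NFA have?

Per subexpression:
Each of the 4 symbol leaves contributes 0 ε-transitions.
  qq — 1 ε-transition
  p | qq | q — 7 ε-transitions

7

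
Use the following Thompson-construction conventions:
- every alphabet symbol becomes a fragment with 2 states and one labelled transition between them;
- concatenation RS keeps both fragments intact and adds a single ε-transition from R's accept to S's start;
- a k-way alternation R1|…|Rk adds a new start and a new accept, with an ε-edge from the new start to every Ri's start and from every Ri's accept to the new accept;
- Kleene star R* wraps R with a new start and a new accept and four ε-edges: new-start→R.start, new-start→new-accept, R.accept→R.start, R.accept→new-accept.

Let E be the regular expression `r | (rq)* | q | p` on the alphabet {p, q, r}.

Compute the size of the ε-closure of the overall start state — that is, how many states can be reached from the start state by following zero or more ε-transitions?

8

Work bottom-up. For each fragment F, track |ε-closure(F.start)| and whether F's accept lies in that closure (i.e. whether F accepts ε). A single-symbol fragment has closure size 1 and does not accept ε.
  rq : same as the first factor's closure: |ε-closure| = 1
  (rq)* : the star's fresh start ε-reaches both the body's start and the fresh accept: |ε-closure| = 2 + 1 = 3
  r | (rq)* | q | p : new start ε-reaches every alternative's start; at least one alternative accepts ε, so the union's new accept is reached too: |ε-closure| = 1 + 1 + 3 + 1 + 1 + 1 = 8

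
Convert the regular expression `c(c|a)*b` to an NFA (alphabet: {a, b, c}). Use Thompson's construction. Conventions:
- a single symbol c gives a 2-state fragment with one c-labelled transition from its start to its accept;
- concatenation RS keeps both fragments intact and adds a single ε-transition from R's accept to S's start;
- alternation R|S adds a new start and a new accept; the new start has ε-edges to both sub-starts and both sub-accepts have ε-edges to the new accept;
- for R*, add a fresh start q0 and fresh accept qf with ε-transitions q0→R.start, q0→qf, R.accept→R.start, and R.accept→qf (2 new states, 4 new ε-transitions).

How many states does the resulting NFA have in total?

12

By structural recursion:
Each of the 4 symbol leaves contributes a 2-state fragment.
  c|a = 6 states
  (c|a)* = 8 states
  c(c|a)*b = 12 states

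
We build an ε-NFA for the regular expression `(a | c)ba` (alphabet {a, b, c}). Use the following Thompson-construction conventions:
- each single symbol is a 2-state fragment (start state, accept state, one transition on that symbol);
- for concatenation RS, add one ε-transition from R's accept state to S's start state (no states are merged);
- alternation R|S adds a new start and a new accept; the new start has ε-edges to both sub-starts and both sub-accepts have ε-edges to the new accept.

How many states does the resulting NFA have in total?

Bottom-up over the parse tree:
Each of the 4 symbol leaves contributes a 2-state fragment.
  a | c = 6 states
  (a | c)ba = 10 states

10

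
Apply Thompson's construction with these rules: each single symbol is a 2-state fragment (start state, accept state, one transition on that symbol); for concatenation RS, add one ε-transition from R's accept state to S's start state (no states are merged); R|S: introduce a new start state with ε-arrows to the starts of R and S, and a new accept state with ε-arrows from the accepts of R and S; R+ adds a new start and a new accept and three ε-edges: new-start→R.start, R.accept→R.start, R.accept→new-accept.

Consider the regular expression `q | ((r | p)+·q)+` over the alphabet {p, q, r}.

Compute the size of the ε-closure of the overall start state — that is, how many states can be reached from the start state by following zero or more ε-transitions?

7

Let C(F) = |ε-closure(F.start)| within fragment F, and note whether F accepts ε. Symbol fragments have C = 1 and do not accept ε. Then:
  r | p : |closure| = 1 + 1 + 1 = 3 (the new accept is not ε-reachable since no branch accepts ε)
  (r | p)+ : |closure| = 1 + 3 = 4 (the body doesn't accept ε, so the new accept is not reached)
  (r | p)+·q : |closure| equals the left operand's closure size = 4 (its accept is not ε-reachable, so the closure stops there)
  ((r | p)+·q)+ : new start ε-reaches only the body's start; the new accept needs a symbol first: |closure| = 1 + 4 = 5
  q | ((r | p)+·q)+ : new start ε-reaches every alternative's start; none of them accept ε, so the new accept is not reached: |closure| = 1 + 1 + 5 = 7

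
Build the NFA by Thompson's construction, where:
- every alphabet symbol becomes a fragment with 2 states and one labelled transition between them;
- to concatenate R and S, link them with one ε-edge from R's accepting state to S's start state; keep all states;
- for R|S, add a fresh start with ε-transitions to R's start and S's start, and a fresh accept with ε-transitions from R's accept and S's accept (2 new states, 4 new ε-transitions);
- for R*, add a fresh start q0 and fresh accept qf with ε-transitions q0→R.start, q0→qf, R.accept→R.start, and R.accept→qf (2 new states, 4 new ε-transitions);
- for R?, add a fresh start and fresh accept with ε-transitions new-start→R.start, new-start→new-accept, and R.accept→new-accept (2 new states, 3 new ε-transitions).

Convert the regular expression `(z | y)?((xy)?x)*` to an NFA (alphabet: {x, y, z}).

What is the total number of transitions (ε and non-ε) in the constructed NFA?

22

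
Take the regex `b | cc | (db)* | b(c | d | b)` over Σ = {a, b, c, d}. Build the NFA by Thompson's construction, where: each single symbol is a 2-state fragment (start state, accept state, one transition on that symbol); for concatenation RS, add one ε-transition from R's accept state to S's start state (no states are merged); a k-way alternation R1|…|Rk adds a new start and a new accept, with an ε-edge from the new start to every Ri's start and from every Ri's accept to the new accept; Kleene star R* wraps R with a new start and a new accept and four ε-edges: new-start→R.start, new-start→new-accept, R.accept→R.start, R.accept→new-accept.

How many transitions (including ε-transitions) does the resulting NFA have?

30

Per subexpression:
Each of the 9 symbol leaves contributes 1 transition (1 symbol, 0 ε).
  cc = 3 transitions (2 symbol, 1 ε)
  db = 3 transitions (2 symbol, 1 ε)
  (db)* = 7 transitions (2 symbol, 5 ε)
  c | d | b = 9 transitions (3 symbol, 6 ε)
  b(c | d | b) = 11 transitions (4 symbol, 7 ε)
  b | cc | (db)* | b(c | d | b) = 30 transitions (9 symbol, 21 ε)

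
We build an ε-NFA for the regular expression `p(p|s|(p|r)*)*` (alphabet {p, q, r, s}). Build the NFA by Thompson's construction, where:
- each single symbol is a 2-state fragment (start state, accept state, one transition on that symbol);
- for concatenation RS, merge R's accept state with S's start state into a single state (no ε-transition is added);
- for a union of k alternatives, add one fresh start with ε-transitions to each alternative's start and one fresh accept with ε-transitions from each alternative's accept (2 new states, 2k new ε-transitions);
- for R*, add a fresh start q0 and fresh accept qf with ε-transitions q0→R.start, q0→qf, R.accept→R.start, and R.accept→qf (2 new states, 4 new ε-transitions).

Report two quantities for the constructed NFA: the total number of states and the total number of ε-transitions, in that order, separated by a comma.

17, 18

Bottom-up over the parse tree:
Each of the 5 symbol leaves contributes 2 states and 0 ε-transitions.
  p|r — 6 states, 4 ε-transitions
  (p|r)* — 8 states, 8 ε-transitions
  p|s|(p|r)* — 14 states, 14 ε-transitions
  (p|s|(p|r)*)* — 16 states, 18 ε-transitions
  p(p|s|(p|r)*)* — 17 states, 18 ε-transitions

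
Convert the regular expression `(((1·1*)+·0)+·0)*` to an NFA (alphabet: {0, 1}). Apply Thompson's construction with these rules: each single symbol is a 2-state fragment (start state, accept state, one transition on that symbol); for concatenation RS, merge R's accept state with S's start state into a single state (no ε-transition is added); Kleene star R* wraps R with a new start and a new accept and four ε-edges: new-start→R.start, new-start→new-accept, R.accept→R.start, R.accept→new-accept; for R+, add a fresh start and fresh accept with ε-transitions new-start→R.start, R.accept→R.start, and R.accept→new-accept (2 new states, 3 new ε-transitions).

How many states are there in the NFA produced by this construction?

13

Building bottom-up:
Each of the 4 symbol leaves contributes a 2-state fragment.
  1* — 4 states
  1·1* — 5 states
  (1·1*)+ — 7 states
  (1·1*)+·0 — 8 states
  ((1·1*)+·0)+ — 10 states
  ((1·1*)+·0)+·0 — 11 states
  (((1·1*)+·0)+·0)* — 13 states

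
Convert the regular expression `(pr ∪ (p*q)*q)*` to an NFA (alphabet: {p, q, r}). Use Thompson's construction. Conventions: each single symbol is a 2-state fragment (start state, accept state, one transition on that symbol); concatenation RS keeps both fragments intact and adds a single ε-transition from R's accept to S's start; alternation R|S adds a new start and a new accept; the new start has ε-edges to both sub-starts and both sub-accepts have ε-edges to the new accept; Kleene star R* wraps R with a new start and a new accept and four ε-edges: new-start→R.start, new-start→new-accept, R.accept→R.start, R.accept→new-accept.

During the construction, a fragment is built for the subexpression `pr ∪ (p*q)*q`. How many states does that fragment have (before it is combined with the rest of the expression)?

Fragment for `pr ∪ (p*q)*q`:
Each of the 5 symbol leaves contributes a 2-state fragment.
  pr → 4 states
  p* → 4 states
  p*q → 6 states
  (p*q)* → 8 states
  (p*q)*q → 10 states
  pr ∪ (p*q)*q → 16 states

16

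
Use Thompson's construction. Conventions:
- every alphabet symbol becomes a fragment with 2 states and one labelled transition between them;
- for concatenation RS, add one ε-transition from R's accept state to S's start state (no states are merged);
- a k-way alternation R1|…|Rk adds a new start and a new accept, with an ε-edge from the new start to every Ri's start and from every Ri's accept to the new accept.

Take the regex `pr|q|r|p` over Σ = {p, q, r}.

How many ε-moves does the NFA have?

9

Recursing over subexpressions:
Each of the 5 symbol leaves contributes 0 ε-transitions.
  pr = 1 ε-transition
  pr|q|r|p = 9 ε-transitions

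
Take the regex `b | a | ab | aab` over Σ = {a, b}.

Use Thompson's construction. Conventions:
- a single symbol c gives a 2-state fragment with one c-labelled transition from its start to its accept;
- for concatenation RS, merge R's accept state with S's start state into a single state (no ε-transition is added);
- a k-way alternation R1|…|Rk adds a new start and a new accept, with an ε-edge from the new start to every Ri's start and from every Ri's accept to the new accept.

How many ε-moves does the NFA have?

Per subexpression:
Each of the 7 symbol leaves contributes 0 ε-transitions.
  ab = 0 ε-transitions
  aab = 0 ε-transitions
  b | a | ab | aab = 8 ε-transitions

8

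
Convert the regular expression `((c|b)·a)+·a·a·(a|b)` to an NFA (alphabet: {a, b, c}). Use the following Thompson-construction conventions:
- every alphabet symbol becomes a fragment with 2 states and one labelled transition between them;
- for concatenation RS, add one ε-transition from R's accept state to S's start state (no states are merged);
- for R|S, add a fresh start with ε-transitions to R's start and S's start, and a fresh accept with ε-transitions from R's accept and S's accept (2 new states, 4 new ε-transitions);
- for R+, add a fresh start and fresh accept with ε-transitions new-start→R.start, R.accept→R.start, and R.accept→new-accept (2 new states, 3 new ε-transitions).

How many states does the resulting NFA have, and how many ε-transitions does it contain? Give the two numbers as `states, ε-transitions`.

20, 15

Building bottom-up:
Each of the 7 symbol leaves contributes 2 states and 0 ε-transitions.
  c|b : 6 states, 4 ε-transitions
  (c|b)·a : 8 states, 5 ε-transitions
  ((c|b)·a)+ : 10 states, 8 ε-transitions
  a|b : 6 states, 4 ε-transitions
  ((c|b)·a)+·a·a·(a|b) : 20 states, 15 ε-transitions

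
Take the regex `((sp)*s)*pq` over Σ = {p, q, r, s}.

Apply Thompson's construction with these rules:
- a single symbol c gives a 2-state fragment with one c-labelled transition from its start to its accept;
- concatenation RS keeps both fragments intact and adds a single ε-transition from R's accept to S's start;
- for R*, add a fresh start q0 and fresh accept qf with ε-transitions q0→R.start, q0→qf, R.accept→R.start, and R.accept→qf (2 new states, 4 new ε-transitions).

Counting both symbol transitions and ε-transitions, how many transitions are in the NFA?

17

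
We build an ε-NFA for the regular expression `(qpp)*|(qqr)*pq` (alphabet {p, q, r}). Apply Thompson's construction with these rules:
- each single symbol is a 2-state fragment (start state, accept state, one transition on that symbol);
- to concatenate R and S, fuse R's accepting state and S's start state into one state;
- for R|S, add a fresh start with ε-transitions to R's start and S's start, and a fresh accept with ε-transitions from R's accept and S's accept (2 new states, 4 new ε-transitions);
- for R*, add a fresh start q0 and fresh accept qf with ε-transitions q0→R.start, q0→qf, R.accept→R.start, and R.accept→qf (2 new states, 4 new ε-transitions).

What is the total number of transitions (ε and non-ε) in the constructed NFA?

Building bottom-up:
Each of the 8 symbol leaves contributes 1 transition (1 symbol, 0 ε).
  qpp : 3 transitions (3 symbol, 0 ε)
  (qpp)* : 7 transitions (3 symbol, 4 ε)
  qqr : 3 transitions (3 symbol, 0 ε)
  (qqr)* : 7 transitions (3 symbol, 4 ε)
  (qqr)*pq : 9 transitions (5 symbol, 4 ε)
  (qpp)*|(qqr)*pq : 20 transitions (8 symbol, 12 ε)

20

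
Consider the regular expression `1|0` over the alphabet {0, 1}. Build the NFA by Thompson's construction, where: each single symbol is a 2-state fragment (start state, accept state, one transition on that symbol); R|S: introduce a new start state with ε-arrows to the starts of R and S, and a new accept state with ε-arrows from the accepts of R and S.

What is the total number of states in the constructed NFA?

6

By structural recursion:
Each of the 2 symbol leaves contributes a 2-state fragment.
  1|0 — 6 states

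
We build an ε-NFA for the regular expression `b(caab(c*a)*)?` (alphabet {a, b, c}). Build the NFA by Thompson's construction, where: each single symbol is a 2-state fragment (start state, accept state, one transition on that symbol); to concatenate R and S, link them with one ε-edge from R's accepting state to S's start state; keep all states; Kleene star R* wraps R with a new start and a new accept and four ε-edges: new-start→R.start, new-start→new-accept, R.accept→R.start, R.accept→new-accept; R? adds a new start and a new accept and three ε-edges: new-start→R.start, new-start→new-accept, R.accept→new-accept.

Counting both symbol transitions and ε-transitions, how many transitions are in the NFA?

24

Recursing over subexpressions:
Each of the 7 symbol leaves contributes 1 transition (1 symbol, 0 ε).
  c* : 5 transitions (1 symbol, 4 ε)
  c*a : 7 transitions (2 symbol, 5 ε)
  (c*a)* : 11 transitions (2 symbol, 9 ε)
  caab(c*a)* : 19 transitions (6 symbol, 13 ε)
  (caab(c*a)*)? : 22 transitions (6 symbol, 16 ε)
  b(caab(c*a)*)? : 24 transitions (7 symbol, 17 ε)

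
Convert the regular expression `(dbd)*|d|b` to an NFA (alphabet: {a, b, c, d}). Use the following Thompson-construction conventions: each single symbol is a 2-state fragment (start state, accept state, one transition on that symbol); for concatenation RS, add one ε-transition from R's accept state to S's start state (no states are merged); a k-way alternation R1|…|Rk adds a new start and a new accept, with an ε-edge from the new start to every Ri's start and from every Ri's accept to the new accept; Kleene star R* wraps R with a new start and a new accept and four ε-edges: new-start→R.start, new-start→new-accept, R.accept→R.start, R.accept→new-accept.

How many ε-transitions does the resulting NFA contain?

12

Bottom-up over the parse tree:
Each of the 5 symbol leaves contributes 0 ε-transitions.
  dbd : 2 ε-transitions
  (dbd)* : 6 ε-transitions
  (dbd)*|d|b : 12 ε-transitions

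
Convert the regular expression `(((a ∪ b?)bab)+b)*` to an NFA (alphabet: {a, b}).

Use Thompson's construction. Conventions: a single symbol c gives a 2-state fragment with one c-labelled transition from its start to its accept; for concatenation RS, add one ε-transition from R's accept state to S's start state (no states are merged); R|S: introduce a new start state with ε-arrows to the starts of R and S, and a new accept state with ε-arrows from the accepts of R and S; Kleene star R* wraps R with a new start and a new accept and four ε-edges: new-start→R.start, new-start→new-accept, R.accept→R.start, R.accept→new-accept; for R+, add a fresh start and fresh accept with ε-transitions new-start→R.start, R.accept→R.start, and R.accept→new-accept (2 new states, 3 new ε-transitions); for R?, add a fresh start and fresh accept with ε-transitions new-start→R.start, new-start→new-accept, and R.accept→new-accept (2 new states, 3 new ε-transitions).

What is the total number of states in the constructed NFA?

20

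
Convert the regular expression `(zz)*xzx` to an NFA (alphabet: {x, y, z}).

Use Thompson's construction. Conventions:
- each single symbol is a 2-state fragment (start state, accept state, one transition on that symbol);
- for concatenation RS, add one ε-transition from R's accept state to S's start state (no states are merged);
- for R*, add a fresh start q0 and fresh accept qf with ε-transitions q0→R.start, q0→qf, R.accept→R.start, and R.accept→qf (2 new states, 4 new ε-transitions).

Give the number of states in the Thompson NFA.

12

Per subexpression:
Each of the 5 symbol leaves contributes a 2-state fragment.
  zz — 4 states
  (zz)* — 6 states
  (zz)*xzx — 12 states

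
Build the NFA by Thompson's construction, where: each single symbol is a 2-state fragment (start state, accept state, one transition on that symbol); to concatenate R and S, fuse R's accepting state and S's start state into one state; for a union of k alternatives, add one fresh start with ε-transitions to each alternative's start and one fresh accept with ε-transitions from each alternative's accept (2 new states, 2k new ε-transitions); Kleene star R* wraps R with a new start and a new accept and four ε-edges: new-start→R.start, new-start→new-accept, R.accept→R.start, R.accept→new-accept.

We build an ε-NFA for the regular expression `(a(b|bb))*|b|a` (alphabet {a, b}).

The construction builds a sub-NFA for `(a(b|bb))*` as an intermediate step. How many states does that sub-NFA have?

10

Fragment for `(a(b|bb))*`:
Each of the 4 symbol leaves contributes a 2-state fragment.
  bb → 3 states
  b|bb → 7 states
  a(b|bb) → 8 states
  (a(b|bb))* → 10 states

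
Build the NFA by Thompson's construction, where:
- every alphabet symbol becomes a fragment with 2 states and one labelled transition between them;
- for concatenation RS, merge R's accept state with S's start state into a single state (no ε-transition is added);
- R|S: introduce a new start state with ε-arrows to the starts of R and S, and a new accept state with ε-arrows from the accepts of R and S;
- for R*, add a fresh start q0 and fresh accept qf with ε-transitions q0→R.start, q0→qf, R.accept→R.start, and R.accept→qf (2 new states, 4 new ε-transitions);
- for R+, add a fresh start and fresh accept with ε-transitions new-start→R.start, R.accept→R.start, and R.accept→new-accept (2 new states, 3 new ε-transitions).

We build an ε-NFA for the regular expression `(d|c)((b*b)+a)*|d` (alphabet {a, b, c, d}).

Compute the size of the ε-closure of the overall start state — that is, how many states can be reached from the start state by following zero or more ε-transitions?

Work bottom-up. For each fragment F, track |ε-closure(F.start)| and whether F's accept lies in that closure (i.e. whether F accepts ε). A single-symbol fragment has closure size 1 and does not accept ε.
  d|c : C = 1 + 1 + 1 = 3 (the new accept is not ε-reachable since no branch accepts ε)
  b* : the star's fresh start ε-reaches both the body's start and the fresh accept: C = 2 + 1 = 3
  b*b : C = 3 + (1−1) = 3 (closure spills across the concat boundary because the left factor accepts ε)
  (b*b)+ : new start ε-reaches only the body's start; the new accept needs a symbol first: C = 1 + 3 = 4
  (b*b)+a : C equals the left operand's closure size = 4 (its accept is not ε-reachable, so the closure stops there)
  ((b*b)+a)* : the star's fresh start ε-reaches both the body's start and the fresh accept: C = 2 + 4 = 6
  (d|c)((b*b)+a)* : same as the first factor's closure: C = 3
  (d|c)((b*b)+a)*|d : new start ε-reaches every alternative's start; none of them accept ε, so the new accept is not reached: C = 1 + 3 + 1 = 5

5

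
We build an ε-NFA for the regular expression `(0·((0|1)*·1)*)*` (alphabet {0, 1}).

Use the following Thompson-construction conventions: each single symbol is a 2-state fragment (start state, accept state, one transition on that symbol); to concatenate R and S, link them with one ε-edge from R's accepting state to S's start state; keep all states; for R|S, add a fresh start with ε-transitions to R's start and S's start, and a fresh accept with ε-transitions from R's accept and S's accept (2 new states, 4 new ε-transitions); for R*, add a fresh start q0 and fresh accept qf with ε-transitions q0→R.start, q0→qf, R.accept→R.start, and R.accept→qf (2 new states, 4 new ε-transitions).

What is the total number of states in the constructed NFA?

16

Recursing over subexpressions:
Each of the 4 symbol leaves contributes a 2-state fragment.
  0|1 : 6 states
  (0|1)* : 8 states
  (0|1)*·1 : 10 states
  ((0|1)*·1)* : 12 states
  0·((0|1)*·1)* : 14 states
  (0·((0|1)*·1)*)* : 16 states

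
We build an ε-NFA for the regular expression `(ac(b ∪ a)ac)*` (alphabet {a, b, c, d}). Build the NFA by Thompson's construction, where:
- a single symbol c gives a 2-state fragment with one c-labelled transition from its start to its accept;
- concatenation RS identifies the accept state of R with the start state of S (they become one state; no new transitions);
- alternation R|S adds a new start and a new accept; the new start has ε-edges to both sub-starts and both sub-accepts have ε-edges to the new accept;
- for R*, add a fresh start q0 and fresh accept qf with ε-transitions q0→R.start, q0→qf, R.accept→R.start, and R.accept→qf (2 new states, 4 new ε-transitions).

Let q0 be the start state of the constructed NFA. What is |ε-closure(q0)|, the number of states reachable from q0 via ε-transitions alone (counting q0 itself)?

Compute the ε-closure size of each fragment's start state recursively; a symbol fragment's start has no outgoing ε-edge, so its closure is just itself (size 1).
  b ∪ a : |ε-closure| = 1 + 1 + 1 = 3 (the new accept is not ε-reachable since no branch accepts ε)
  ac(b ∪ a)ac : same as the first factor's closure: |ε-closure| = 1
  (ac(b ∪ a)ac)* : |ε-closure| = 1 (new start) + 1 (body) + 1 (new accept) = 3

3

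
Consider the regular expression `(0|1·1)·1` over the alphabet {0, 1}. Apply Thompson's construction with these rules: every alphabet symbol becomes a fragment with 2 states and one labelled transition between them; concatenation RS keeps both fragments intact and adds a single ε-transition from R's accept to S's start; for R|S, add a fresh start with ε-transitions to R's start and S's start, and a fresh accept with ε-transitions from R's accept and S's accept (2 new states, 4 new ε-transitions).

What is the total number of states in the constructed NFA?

10

Per subexpression:
Each of the 4 symbol leaves contributes a 2-state fragment.
  1·1 : 4 states
  0|1·1 : 8 states
  (0|1·1)·1 : 10 states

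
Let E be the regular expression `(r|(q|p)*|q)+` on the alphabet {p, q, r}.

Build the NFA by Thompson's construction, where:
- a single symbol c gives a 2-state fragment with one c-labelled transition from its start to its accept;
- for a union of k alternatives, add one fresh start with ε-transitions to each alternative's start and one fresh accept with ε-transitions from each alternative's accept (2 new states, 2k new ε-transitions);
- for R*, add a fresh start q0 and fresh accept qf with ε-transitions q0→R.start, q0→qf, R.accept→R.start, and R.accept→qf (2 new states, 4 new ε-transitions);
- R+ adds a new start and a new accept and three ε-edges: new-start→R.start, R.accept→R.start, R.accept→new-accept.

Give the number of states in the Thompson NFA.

Building bottom-up:
Each of the 4 symbol leaves contributes a 2-state fragment.
  q|p — 6 states
  (q|p)* — 8 states
  r|(q|p)*|q — 14 states
  (r|(q|p)*|q)+ — 16 states

16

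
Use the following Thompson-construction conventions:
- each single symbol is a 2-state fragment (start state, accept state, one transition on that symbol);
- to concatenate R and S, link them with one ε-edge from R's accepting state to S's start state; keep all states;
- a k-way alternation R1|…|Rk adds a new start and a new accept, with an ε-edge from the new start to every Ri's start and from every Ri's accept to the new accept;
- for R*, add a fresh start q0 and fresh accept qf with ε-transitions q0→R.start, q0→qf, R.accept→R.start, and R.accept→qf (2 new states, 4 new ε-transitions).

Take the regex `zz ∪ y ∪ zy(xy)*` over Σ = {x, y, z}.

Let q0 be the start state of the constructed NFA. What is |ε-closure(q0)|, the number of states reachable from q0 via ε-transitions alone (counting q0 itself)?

4

Compute the ε-closure size of each fragment's start state recursively; a symbol fragment's start has no outgoing ε-edge, so its closure is just itself (size 1).
  zz — same as the first factor's closure: |closure| = 1
  xy — |closure| equals the left operand's closure size = 1 (its accept is not ε-reachable, so the closure stops there)
  (xy)* — new start has ε-edges to the inner start and to the new accept, so |closure| = 2 + 1 = 3
  zy(xy)* — |closure| equals the left operand's closure size = 1 (its accept is not ε-reachable, so the closure stops there)
  zz ∪ y ∪ zy(xy)* — |closure| = 1 + 1 + 1 + 1 = 4 (the new accept is not ε-reachable since no branch accepts ε)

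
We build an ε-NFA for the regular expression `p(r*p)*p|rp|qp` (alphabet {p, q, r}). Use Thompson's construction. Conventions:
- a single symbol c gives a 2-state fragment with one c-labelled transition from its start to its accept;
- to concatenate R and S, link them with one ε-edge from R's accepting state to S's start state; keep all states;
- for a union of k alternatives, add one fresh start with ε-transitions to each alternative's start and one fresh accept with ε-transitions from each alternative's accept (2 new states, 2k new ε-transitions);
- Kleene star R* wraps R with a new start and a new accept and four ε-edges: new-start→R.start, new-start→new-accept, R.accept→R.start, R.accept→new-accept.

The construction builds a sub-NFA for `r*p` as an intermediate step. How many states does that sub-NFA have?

Fragment for `r*p`:
Each of the 2 symbol leaves contributes a 2-state fragment.
  r* = 4 states
  r*p = 6 states

6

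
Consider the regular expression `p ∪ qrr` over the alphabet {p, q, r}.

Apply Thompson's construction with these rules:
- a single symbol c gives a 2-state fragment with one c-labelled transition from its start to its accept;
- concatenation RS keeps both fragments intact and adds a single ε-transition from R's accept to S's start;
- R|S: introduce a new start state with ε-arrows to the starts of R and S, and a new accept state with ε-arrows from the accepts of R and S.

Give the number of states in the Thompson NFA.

10

Per subexpression:
Each of the 4 symbol leaves contributes a 2-state fragment.
  qrr = 6 states
  p ∪ qrr = 10 states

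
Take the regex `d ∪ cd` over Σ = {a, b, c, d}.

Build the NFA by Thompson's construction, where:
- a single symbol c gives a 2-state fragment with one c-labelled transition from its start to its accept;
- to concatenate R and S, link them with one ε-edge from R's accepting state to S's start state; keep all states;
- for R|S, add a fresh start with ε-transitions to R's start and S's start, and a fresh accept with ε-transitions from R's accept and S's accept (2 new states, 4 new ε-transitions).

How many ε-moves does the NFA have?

Per subexpression:
Each of the 3 symbol leaves contributes 0 ε-transitions.
  cd = 1 ε-transition
  d ∪ cd = 5 ε-transitions

5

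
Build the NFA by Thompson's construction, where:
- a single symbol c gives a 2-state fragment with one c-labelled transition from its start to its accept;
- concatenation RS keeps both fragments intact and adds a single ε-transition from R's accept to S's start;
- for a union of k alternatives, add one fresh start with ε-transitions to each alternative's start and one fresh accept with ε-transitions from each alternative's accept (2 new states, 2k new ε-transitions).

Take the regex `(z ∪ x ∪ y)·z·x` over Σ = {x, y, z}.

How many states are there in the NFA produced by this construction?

By structural recursion:
Each of the 5 symbol leaves contributes a 2-state fragment.
  z ∪ x ∪ y → 8 states
  (z ∪ x ∪ y)·z·x → 12 states

12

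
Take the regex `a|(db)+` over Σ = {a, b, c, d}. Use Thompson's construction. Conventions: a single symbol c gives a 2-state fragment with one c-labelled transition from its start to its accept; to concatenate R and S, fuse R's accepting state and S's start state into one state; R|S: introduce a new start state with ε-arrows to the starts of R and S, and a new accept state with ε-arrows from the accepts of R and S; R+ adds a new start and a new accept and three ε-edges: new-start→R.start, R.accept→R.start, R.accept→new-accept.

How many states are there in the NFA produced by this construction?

9

Building bottom-up:
Each of the 3 symbol leaves contributes a 2-state fragment.
  db → 3 states
  (db)+ → 5 states
  a|(db)+ → 9 states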